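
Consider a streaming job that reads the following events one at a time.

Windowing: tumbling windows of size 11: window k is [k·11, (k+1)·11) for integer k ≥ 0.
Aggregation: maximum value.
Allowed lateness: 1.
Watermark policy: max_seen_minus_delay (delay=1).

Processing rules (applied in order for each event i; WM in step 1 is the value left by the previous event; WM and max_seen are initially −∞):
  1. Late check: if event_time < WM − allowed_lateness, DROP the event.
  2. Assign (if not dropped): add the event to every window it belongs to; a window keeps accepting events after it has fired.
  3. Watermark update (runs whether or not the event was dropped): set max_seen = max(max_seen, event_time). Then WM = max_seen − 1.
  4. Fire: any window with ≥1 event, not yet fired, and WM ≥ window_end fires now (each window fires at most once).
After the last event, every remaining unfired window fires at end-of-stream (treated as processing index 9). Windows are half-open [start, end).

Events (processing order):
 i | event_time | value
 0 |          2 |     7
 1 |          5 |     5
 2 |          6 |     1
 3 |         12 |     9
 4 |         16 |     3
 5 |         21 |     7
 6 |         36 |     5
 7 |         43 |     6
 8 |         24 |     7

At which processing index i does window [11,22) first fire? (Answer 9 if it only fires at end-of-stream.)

i=0 t=2 v=7: → [0,11); WM=1
i=1 t=5 v=5: → [0,11); WM=4
i=2 t=6 v=1: → [0,11); WM=5
i=3 t=12 v=9: → [11,22); WM=11; [0,11) fires=7
i=4 t=16 v=3: → [11,22); WM=15
i=5 t=21 v=7: → [11,22); WM=20
i=6 t=36 v=5: → [33,44); WM=35; [11,22) fires=9
i=7 t=43 v=6: → [33,44); WM=42
i=8 t=24 v=7: DROP (t<42-1); WM=42

6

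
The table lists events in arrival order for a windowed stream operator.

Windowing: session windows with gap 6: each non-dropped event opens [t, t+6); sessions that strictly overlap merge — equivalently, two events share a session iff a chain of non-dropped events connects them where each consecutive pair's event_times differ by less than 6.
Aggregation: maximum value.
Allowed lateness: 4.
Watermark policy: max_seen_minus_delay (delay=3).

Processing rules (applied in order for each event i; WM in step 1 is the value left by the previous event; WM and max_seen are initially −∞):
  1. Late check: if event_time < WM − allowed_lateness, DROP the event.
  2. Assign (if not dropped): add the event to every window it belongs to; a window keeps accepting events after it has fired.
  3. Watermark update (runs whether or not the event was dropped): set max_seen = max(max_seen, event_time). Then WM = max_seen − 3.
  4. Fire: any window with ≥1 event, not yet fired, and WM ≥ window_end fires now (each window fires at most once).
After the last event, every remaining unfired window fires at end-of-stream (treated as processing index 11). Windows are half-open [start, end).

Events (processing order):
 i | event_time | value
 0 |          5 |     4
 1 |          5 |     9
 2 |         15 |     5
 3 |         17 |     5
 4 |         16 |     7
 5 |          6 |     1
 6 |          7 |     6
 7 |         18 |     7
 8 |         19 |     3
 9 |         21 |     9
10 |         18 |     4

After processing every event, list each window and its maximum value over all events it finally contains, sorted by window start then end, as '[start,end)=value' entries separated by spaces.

[5,11)=9 [15,27)=9

i=0 t=5 v=4: → [5,11); WM=2
i=1 t=5 v=9: → [5,11); WM=2
i=2 t=15 v=5: → [15,21); WM=12
i=3 t=17 v=5: → [15,23); WM=14
i=4 t=16 v=7: → [15,23); WM=14
i=5 t=6 v=1: DROP (t<14-4); WM=14
i=6 t=7 v=6: DROP (t<14-4); WM=14
i=7 t=18 v=7: → [15,24); WM=15
i=8 t=19 v=3: → [15,25); WM=16
i=9 t=21 v=9: → [15,27); WM=18
i=10 t=18 v=4: → [15,27); WM=18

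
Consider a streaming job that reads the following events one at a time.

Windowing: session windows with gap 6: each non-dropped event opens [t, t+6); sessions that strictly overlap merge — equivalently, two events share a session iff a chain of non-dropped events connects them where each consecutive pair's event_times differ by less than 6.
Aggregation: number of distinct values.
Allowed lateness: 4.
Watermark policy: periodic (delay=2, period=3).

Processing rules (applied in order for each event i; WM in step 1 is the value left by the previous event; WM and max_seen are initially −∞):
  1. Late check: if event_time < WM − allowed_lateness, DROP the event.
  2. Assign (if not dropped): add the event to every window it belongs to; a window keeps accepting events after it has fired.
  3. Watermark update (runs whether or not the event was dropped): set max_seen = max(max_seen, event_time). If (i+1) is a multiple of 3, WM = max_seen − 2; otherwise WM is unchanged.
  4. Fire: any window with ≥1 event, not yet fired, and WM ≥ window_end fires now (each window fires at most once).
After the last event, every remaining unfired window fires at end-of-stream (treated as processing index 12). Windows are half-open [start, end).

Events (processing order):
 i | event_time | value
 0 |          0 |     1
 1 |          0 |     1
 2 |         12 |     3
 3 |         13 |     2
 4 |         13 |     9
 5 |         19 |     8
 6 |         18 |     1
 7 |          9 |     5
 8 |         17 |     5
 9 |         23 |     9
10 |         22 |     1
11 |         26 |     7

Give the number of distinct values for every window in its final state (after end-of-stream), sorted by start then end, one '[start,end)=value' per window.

i=0 t=0 v=1: → [0,6); WM=−∞
i=1 t=0 v=1: → [0,6); WM=−∞
i=2 t=12 v=3: → [12,18); WM=10
i=3 t=13 v=2: → [12,19); WM=10
i=4 t=13 v=9: → [12,19); WM=10
i=5 t=19 v=8: → [19,25); WM=17
i=6 t=18 v=1: → [12,25); WM=17
i=7 t=9 v=5: DROP (t<17-4); WM=17
i=8 t=17 v=5: → [12,25); WM=17
i=9 t=23 v=9: → [12,29); WM=17
i=10 t=22 v=1: → [12,29); WM=17
i=11 t=26 v=7: → [12,32); WM=24

[0,6)=1 [12,32)=7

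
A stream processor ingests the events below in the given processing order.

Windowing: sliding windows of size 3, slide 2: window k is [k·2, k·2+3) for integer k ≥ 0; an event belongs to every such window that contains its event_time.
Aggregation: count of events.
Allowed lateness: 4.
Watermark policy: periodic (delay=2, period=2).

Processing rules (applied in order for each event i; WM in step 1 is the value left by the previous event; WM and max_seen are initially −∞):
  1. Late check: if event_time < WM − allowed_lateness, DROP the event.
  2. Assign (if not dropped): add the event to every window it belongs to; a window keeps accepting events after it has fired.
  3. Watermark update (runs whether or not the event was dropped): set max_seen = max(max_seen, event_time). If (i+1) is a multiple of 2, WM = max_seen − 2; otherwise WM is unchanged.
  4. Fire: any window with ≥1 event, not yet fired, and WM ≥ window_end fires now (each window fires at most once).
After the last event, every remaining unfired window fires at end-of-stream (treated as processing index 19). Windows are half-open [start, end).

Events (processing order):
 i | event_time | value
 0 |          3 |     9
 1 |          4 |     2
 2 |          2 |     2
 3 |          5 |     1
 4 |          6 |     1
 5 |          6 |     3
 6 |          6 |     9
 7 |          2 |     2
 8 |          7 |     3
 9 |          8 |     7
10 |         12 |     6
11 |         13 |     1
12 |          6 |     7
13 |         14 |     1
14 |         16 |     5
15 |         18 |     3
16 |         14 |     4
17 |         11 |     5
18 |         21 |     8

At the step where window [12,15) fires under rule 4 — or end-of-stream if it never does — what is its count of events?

3

i=0 t=3 v=9: → [2,5); WM=−∞
i=1 t=4 v=2: → [4,7),[2,5); WM=2
i=2 t=2 v=2: → [2,5),[0,3); WM=2
i=3 t=5 v=1: → [4,7); WM=3; [0,3) fires=1
i=4 t=6 v=1: → [6,9),[4,7); WM=3
i=5 t=6 v=3: → [6,9),[4,7); WM=4
i=6 t=6 v=9: → [6,9),[4,7); WM=4
i=7 t=2 v=2: → [2,5),[0,3); WM=4
i=8 t=7 v=3: → [6,9); WM=4
i=9 t=8 v=7: → [8,11),[6,9); WM=6; [2,5) fires=4
i=10 t=12 v=6: → [12,15),[10,13); WM=6
i=11 t=13 v=1: → [12,15); WM=11; [4,7) fires=5 [6,9) fires=5 [8,11) fires=1
i=12 t=6 v=7: DROP (t<11-4); WM=11
i=13 t=14 v=1: → [14,17),[12,15); WM=12
i=14 t=16 v=5: → [16,19),[14,17); WM=12
i=15 t=18 v=3: → [18,21),[16,19); WM=16; [10,13) fires=1 [12,15) fires=3
i=16 t=14 v=4: → [14,17),[12,15); WM=16
i=17 t=11 v=5: DROP (t<16-4); WM=16
i=18 t=21 v=8: → [20,23); WM=16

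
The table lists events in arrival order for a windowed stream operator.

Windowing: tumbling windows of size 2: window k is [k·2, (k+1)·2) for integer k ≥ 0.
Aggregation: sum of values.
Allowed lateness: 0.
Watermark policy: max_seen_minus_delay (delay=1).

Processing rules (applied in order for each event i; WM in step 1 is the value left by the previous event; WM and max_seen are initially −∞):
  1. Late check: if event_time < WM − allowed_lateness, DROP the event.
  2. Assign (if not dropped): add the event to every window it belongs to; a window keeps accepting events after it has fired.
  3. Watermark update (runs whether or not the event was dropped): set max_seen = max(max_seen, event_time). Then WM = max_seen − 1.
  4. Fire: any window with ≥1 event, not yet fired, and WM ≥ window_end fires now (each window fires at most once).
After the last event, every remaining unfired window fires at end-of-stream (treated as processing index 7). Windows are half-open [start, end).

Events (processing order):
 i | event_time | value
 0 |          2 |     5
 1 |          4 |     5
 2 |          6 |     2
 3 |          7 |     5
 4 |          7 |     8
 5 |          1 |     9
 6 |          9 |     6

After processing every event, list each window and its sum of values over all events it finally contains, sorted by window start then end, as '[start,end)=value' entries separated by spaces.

[2,4)=5 [4,6)=5 [6,8)=15 [8,10)=6

i=0 t=2 v=5: → [2,4); WM=1
i=1 t=4 v=5: → [4,6); WM=3
i=2 t=6 v=2: → [6,8); WM=5; [2,4) fires=5
i=3 t=7 v=5: → [6,8); WM=6; [4,6) fires=5
i=4 t=7 v=8: → [6,8); WM=6
i=5 t=1 v=9: DROP (t<6-0); WM=6
i=6 t=9 v=6: → [8,10); WM=8; [6,8) fires=15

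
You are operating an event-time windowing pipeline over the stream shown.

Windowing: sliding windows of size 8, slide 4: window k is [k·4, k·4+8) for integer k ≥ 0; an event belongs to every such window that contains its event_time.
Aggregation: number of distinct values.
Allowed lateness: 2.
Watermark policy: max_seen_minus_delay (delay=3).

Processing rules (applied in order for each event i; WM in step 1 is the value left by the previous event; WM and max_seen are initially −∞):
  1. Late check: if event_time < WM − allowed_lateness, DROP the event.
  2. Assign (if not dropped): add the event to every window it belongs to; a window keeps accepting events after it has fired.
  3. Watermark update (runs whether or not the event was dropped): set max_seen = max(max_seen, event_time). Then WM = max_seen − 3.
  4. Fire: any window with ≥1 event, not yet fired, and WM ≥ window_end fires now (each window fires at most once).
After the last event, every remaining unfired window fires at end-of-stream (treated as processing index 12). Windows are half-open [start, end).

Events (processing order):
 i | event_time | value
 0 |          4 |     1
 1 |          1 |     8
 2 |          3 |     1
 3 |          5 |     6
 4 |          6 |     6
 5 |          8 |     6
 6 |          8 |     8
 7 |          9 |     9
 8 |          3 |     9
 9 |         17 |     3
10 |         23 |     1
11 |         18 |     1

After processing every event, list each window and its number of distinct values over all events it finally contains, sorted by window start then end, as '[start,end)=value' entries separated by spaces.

[0,8)=3 [4,12)=4 [8,16)=3 [12,20)=2 [16,24)=2 [20,28)=1

i=0 t=4 v=1: → [4,12),[0,8); WM=1
i=1 t=1 v=8: → [0,8); WM=1
i=2 t=3 v=1: → [0,8); WM=1
i=3 t=5 v=6: → [4,12),[0,8); WM=2
i=4 t=6 v=6: → [4,12),[0,8); WM=3
i=5 t=8 v=6: → [8,16),[4,12); WM=5
i=6 t=8 v=8: → [8,16),[4,12); WM=5
i=7 t=9 v=9: → [8,16),[4,12); WM=6
i=8 t=3 v=9: DROP (t<6-2); WM=6
i=9 t=17 v=3: → [16,24),[12,20); WM=14; [0,8) fires=3 [4,12) fires=4
i=10 t=23 v=1: → [20,28),[16,24); WM=20; [8,16) fires=3 [12,20) fires=1
i=11 t=18 v=1: → [16,24),[12,20); WM=20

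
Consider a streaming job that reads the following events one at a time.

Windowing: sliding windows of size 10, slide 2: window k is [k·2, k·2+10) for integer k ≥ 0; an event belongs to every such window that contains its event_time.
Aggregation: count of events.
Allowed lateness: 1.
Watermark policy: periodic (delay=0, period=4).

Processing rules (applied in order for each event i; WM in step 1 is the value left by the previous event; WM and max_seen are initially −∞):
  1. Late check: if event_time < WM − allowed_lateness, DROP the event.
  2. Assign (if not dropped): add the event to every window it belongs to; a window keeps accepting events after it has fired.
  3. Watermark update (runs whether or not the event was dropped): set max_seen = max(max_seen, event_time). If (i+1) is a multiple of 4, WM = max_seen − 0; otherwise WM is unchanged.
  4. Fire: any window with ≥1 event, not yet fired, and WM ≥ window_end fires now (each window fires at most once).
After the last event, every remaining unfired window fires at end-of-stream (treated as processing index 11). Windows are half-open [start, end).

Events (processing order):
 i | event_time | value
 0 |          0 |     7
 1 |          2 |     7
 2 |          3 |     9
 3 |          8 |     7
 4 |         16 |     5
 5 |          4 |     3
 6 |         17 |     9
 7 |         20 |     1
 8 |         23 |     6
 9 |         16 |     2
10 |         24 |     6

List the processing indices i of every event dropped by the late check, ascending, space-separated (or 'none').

5 9

i=0 t=0 v=7: → [0,10); WM=−∞
i=1 t=2 v=7: → [2,12),[0,10); WM=−∞
i=2 t=3 v=9: → [2,12),[0,10); WM=−∞
i=3 t=8 v=7: → [8,18),[6,16),[4,14),[2,12),[0,10); WM=8
i=4 t=16 v=5: → [16,26),[14,24),[12,22),[10,20),[8,18); WM=8
i=5 t=4 v=3: DROP (t<8-1); WM=8
i=6 t=17 v=9: → [16,26),[14,24),[12,22),[10,20),[8,18); WM=8
i=7 t=20 v=1: → [20,30),[18,28),[16,26),[14,24),[12,22); WM=20; [0,10) fires=4 [2,12) fires=3 [4,14) fires=1 [6,16) fires=1 [8,18) fires=3 [10,20) fires=2
i=8 t=23 v=6: → [22,32),[20,30),[18,28),[16,26),[14,24); WM=20
i=9 t=16 v=2: DROP (t<20-1); WM=20
i=10 t=24 v=6: → [24,34),[22,32),[20,30),[18,28),[16,26); WM=20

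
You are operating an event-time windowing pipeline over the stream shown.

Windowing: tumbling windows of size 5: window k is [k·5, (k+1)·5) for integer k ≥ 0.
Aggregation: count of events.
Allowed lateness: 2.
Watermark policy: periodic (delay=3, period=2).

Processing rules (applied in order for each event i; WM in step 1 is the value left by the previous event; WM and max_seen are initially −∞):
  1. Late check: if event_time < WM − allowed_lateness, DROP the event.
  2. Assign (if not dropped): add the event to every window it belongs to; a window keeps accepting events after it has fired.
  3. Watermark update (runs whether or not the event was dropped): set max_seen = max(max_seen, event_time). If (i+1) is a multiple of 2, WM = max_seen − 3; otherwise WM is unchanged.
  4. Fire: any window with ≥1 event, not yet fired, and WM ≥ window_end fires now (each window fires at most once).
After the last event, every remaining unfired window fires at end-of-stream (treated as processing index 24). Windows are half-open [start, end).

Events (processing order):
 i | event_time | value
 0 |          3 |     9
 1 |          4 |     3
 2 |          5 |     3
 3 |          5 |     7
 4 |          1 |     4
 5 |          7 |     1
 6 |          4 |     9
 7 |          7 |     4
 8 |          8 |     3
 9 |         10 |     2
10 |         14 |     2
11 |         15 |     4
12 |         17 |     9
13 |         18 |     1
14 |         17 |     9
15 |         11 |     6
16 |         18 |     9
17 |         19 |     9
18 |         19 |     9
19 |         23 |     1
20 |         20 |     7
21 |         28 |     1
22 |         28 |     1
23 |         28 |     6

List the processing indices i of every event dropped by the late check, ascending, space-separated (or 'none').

i=0 t=3 v=9: → [0,5); WM=−∞
i=1 t=4 v=3: → [0,5); WM=1
i=2 t=5 v=3: → [5,10); WM=1
i=3 t=5 v=7: → [5,10); WM=2
i=4 t=1 v=4: → [0,5); WM=2
i=5 t=7 v=1: → [5,10); WM=4
i=6 t=4 v=9: → [0,5); WM=4
i=7 t=7 v=4: → [5,10); WM=4
i=8 t=8 v=3: → [5,10); WM=4
i=9 t=10 v=2: → [10,15); WM=7; [0,5) fires=4
i=10 t=14 v=2: → [10,15); WM=7
i=11 t=15 v=4: → [15,20); WM=12; [5,10) fires=5
i=12 t=17 v=9: → [15,20); WM=12
i=13 t=18 v=1: → [15,20); WM=15; [10,15) fires=2
i=14 t=17 v=9: → [15,20); WM=15
i=15 t=11 v=6: DROP (t<15-2); WM=15
i=16 t=18 v=9: → [15,20); WM=15
i=17 t=19 v=9: → [15,20); WM=16
i=18 t=19 v=9: → [15,20); WM=16
i=19 t=23 v=1: → [20,25); WM=20; [15,20) fires=7
i=20 t=20 v=7: → [20,25); WM=20
i=21 t=28 v=1: → [25,30); WM=25; [20,25) fires=2
i=22 t=28 v=1: → [25,30); WM=25
i=23 t=28 v=6: → [25,30); WM=25

15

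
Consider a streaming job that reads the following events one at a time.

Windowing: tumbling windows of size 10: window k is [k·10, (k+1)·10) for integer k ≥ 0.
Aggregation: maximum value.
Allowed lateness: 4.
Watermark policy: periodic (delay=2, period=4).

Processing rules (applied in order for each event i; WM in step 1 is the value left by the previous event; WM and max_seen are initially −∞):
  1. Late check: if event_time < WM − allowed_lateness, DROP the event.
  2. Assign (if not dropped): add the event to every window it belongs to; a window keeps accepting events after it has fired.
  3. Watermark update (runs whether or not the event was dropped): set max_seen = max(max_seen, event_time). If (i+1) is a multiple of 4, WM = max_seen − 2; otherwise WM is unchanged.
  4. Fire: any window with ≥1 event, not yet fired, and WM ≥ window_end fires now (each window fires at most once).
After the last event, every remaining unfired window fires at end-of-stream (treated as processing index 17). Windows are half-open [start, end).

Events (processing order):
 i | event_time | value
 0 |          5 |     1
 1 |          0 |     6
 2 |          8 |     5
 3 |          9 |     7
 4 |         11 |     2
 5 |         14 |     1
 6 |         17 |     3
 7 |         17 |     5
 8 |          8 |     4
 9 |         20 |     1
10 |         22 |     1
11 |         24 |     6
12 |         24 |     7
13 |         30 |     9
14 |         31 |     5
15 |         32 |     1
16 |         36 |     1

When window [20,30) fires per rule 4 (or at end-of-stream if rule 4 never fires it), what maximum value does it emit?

i=0 t=5 v=1: → [0,10); WM=−∞
i=1 t=0 v=6: → [0,10); WM=−∞
i=2 t=8 v=5: → [0,10); WM=−∞
i=3 t=9 v=7: → [0,10); WM=7
i=4 t=11 v=2: → [10,20); WM=7
i=5 t=14 v=1: → [10,20); WM=7
i=6 t=17 v=3: → [10,20); WM=7
i=7 t=17 v=5: → [10,20); WM=15; [0,10) fires=7
i=8 t=8 v=4: DROP (t<15-4); WM=15
i=9 t=20 v=1: → [20,30); WM=15
i=10 t=22 v=1: → [20,30); WM=15
i=11 t=24 v=6: → [20,30); WM=22; [10,20) fires=5
i=12 t=24 v=7: → [20,30); WM=22
i=13 t=30 v=9: → [30,40); WM=22
i=14 t=31 v=5: → [30,40); WM=22
i=15 t=32 v=1: → [30,40); WM=30; [20,30) fires=7
i=16 t=36 v=1: → [30,40); WM=30

7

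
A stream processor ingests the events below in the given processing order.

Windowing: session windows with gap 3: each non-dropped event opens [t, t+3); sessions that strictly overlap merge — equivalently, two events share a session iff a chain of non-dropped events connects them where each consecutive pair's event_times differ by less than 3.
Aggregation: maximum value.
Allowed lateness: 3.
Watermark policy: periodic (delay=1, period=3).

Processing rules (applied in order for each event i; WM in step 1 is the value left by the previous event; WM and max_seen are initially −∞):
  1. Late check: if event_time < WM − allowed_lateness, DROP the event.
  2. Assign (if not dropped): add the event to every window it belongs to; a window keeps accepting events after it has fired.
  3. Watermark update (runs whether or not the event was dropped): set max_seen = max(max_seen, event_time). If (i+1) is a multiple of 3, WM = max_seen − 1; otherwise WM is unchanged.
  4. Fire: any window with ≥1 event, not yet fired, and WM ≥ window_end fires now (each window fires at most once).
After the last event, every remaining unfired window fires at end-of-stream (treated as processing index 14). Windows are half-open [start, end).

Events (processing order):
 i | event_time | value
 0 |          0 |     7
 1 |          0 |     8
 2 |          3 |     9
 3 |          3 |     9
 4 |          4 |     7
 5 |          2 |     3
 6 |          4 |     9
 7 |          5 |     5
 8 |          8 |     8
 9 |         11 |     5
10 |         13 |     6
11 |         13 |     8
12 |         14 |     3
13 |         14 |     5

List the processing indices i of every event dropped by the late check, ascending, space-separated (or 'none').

none

i=0 t=0 v=7: → [0,3); WM=−∞
i=1 t=0 v=8: → [0,3); WM=−∞
i=2 t=3 v=9: → [3,6); WM=2
i=3 t=3 v=9: → [3,6); WM=2
i=4 t=4 v=7: → [3,7); WM=2
i=5 t=2 v=3: → [0,7); WM=3
i=6 t=4 v=9: → [0,7); WM=3
i=7 t=5 v=5: → [0,8); WM=3
i=8 t=8 v=8: → [8,11); WM=7
i=9 t=11 v=5: → [11,14); WM=7
i=10 t=13 v=6: → [11,16); WM=7
i=11 t=13 v=8: → [11,16); WM=12
i=12 t=14 v=3: → [11,17); WM=12
i=13 t=14 v=5: → [11,17); WM=12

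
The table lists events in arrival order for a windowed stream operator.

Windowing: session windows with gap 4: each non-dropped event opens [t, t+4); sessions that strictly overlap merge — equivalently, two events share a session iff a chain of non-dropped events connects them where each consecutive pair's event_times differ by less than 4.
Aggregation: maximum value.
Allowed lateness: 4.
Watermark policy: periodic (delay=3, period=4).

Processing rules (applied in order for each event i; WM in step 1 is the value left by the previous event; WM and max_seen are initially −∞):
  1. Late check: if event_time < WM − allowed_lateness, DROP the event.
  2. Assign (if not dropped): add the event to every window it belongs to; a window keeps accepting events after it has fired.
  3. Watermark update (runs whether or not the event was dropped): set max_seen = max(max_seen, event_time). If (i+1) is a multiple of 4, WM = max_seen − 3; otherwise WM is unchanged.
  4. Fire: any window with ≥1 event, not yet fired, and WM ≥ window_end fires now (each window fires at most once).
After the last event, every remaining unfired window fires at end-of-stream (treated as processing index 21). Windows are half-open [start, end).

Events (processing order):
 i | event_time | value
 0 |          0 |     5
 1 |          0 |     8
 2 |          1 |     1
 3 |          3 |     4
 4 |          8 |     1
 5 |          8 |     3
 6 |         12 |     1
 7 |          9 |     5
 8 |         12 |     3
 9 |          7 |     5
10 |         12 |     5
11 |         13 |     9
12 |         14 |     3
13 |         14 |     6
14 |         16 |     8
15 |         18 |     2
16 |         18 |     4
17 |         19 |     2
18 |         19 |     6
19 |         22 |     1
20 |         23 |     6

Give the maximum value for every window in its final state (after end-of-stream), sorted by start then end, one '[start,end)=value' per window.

i=0 t=0 v=5: → [0,4); WM=−∞
i=1 t=0 v=8: → [0,4); WM=−∞
i=2 t=1 v=1: → [0,5); WM=−∞
i=3 t=3 v=4: → [0,7); WM=0
i=4 t=8 v=1: → [8,12); WM=0
i=5 t=8 v=3: → [8,12); WM=0
i=6 t=12 v=1: → [12,16); WM=0
i=7 t=9 v=5: → [8,16); WM=9
i=8 t=12 v=3: → [8,16); WM=9
i=9 t=7 v=5: → [7,16); WM=9
i=10 t=12 v=5: → [7,16); WM=9
i=11 t=13 v=9: → [7,17); WM=10
i=12 t=14 v=3: → [7,18); WM=10
i=13 t=14 v=6: → [7,18); WM=10
i=14 t=16 v=8: → [7,20); WM=10
i=15 t=18 v=2: → [7,22); WM=15
i=16 t=18 v=4: → [7,22); WM=15
i=17 t=19 v=2: → [7,23); WM=15
i=18 t=19 v=6: → [7,23); WM=15
i=19 t=22 v=1: → [7,26); WM=19
i=20 t=23 v=6: → [7,27); WM=19

[0,7)=8 [7,27)=9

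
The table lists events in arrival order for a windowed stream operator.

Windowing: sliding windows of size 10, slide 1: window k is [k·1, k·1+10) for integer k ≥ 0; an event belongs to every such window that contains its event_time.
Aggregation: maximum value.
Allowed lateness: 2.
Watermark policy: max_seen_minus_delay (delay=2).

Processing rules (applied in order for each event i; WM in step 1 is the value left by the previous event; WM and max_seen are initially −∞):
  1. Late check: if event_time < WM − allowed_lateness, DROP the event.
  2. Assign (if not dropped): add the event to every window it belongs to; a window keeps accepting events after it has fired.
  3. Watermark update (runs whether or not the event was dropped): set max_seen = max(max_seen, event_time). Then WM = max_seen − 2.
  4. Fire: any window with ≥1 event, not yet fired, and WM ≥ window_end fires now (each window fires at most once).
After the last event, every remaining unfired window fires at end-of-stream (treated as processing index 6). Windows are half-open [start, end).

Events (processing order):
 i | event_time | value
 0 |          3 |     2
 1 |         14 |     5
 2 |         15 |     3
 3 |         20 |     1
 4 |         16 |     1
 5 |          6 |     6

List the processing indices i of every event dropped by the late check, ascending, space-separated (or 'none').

i=0 t=3 v=2: → [3,13),[2,12),[1,11),[0,10); WM=1
i=1 t=14 v=5: → [14,24),[13,23),[12,22),[11,21),[10,20),[9,19),[8,18),[7,17),[6,16),[5,15); WM=12; [0,10) fires=2 [1,11) fires=2 [2,12) fires=2
i=2 t=15 v=3: → [15,25),[14,24),[13,23),[12,22),[11,21),[10,20),[9,19),[8,18),[7,17),[6,16); WM=13; [3,13) fires=2
i=3 t=20 v=1: → [20,30),[19,29),[18,28),[17,27),[16,26),[15,25),[14,24),[13,23),[12,22),[11,21); WM=18; [5,15) fires=5 [6,16) fires=5 [7,17) fires=5 [8,18) fires=5
i=4 t=16 v=1: → [16,26),[15,25),[14,24),[13,23),[12,22),[11,21),[10,20),[9,19),[8,18),[7,17); WM=18
i=5 t=6 v=6: DROP (t<18-2); WM=18

5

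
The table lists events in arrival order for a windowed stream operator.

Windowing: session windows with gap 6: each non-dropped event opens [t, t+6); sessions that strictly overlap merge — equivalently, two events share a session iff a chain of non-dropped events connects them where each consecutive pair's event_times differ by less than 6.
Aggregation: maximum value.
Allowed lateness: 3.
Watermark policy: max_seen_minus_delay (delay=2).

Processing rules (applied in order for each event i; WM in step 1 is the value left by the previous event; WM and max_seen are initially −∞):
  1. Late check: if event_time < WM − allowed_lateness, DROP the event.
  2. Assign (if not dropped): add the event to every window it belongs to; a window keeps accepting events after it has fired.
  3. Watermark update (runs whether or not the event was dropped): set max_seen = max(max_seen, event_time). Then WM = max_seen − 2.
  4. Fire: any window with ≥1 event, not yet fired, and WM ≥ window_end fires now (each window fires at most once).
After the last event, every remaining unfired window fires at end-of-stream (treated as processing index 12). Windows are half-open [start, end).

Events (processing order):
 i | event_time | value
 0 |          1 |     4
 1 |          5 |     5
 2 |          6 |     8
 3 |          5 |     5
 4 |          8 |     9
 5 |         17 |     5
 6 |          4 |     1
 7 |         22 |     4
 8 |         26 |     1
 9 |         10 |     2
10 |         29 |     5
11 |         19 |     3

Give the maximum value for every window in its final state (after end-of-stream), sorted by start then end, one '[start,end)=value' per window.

[1,14)=9 [17,35)=5

i=0 t=1 v=4: → [1,7); WM=-1
i=1 t=5 v=5: → [1,11); WM=3
i=2 t=6 v=8: → [1,12); WM=4
i=3 t=5 v=5: → [1,12); WM=4
i=4 t=8 v=9: → [1,14); WM=6
i=5 t=17 v=5: → [17,23); WM=15
i=6 t=4 v=1: DROP (t<15-3); WM=15
i=7 t=22 v=4: → [17,28); WM=20
i=8 t=26 v=1: → [17,32); WM=24
i=9 t=10 v=2: DROP (t<24-3); WM=24
i=10 t=29 v=5: → [17,35); WM=27
i=11 t=19 v=3: DROP (t<27-3); WM=27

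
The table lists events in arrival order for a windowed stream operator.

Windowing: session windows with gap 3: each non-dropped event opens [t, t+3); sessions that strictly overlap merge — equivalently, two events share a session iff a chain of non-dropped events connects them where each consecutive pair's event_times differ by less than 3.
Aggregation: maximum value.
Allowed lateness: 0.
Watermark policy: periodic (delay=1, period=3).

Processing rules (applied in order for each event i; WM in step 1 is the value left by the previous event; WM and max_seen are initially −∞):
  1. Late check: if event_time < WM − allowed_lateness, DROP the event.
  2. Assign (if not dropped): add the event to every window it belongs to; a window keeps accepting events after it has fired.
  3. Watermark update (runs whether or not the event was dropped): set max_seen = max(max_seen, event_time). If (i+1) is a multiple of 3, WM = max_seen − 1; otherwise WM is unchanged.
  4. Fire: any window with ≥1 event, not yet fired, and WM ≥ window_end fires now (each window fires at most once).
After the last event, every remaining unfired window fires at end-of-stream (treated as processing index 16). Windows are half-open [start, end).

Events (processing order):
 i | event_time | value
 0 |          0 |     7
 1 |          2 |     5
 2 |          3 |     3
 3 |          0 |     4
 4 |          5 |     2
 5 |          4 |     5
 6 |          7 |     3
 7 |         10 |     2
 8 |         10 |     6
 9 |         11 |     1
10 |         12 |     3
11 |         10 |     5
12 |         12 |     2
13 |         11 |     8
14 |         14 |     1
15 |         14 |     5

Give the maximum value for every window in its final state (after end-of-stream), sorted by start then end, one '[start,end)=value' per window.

i=0 t=0 v=7: → [0,3); WM=−∞
i=1 t=2 v=5: → [0,5); WM=−∞
i=2 t=3 v=3: → [0,6); WM=2
i=3 t=0 v=4: DROP (t<2-0); WM=2
i=4 t=5 v=2: → [0,8); WM=2
i=5 t=4 v=5: → [0,8); WM=4
i=6 t=7 v=3: → [0,10); WM=4
i=7 t=10 v=2: → [10,13); WM=4
i=8 t=10 v=6: → [10,13); WM=9
i=9 t=11 v=1: → [10,14); WM=9
i=10 t=12 v=3: → [10,15); WM=9
i=11 t=10 v=5: → [10,15); WM=11
i=12 t=12 v=2: → [10,15); WM=11
i=13 t=11 v=8: → [10,15); WM=11
i=14 t=14 v=1: → [10,17); WM=13
i=15 t=14 v=5: → [10,17); WM=13

[0,10)=7 [10,17)=8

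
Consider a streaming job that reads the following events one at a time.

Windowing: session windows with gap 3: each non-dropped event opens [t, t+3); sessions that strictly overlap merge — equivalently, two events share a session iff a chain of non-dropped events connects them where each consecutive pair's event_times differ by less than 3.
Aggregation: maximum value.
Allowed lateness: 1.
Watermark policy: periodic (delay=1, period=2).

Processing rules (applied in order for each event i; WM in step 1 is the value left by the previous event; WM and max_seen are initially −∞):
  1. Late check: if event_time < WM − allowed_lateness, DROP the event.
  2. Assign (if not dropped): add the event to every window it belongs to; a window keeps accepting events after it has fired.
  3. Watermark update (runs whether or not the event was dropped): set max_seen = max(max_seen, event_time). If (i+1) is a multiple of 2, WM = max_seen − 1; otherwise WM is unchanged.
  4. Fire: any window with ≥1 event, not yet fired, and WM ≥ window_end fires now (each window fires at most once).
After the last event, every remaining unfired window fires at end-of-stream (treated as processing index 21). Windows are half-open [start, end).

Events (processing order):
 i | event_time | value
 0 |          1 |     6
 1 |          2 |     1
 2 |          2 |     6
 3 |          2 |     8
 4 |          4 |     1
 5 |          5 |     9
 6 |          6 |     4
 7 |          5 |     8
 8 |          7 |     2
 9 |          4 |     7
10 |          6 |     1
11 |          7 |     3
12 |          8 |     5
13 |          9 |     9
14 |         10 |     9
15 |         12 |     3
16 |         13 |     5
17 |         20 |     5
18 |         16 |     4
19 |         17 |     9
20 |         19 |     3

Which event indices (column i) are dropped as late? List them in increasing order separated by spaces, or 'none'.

18 19

i=0 t=1 v=6: → [1,4); WM=−∞
i=1 t=2 v=1: → [1,5); WM=1
i=2 t=2 v=6: → [1,5); WM=1
i=3 t=2 v=8: → [1,5); WM=1
i=4 t=4 v=1: → [1,7); WM=1
i=5 t=5 v=9: → [1,8); WM=4
i=6 t=6 v=4: → [1,9); WM=4
i=7 t=5 v=8: → [1,9); WM=5
i=8 t=7 v=2: → [1,10); WM=5
i=9 t=4 v=7: → [1,10); WM=6
i=10 t=6 v=1: → [1,10); WM=6
i=11 t=7 v=3: → [1,10); WM=6
i=12 t=8 v=5: → [1,11); WM=6
i=13 t=9 v=9: → [1,12); WM=8
i=14 t=10 v=9: → [1,13); WM=8
i=15 t=12 v=3: → [1,15); WM=11
i=16 t=13 v=5: → [1,16); WM=11
i=17 t=20 v=5: → [20,23); WM=19
i=18 t=16 v=4: DROP (t<19-1); WM=19
i=19 t=17 v=9: DROP (t<19-1); WM=19
i=20 t=19 v=3: → [19,23); WM=19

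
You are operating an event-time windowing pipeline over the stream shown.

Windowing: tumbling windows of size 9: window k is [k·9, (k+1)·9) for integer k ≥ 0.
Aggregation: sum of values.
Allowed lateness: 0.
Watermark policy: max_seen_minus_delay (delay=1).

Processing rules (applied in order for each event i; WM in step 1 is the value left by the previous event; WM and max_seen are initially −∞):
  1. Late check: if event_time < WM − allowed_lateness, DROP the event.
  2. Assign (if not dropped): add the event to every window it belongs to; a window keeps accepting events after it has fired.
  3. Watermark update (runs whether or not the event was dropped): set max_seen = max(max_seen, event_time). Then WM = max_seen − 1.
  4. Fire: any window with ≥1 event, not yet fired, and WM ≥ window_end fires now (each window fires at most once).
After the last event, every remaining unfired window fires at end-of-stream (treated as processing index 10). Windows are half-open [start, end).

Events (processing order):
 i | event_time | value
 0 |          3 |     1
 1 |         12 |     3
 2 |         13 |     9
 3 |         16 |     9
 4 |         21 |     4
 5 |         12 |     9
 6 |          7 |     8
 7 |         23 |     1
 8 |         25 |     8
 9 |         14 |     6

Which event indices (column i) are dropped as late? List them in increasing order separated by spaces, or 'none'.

5 6 9

i=0 t=3 v=1: → [0,9); WM=2
i=1 t=12 v=3: → [9,18); WM=11; [0,9) fires=1
i=2 t=13 v=9: → [9,18); WM=12
i=3 t=16 v=9: → [9,18); WM=15
i=4 t=21 v=4: → [18,27); WM=20; [9,18) fires=21
i=5 t=12 v=9: DROP (t<20-0); WM=20
i=6 t=7 v=8: DROP (t<20-0); WM=20
i=7 t=23 v=1: → [18,27); WM=22
i=8 t=25 v=8: → [18,27); WM=24
i=9 t=14 v=6: DROP (t<24-0); WM=24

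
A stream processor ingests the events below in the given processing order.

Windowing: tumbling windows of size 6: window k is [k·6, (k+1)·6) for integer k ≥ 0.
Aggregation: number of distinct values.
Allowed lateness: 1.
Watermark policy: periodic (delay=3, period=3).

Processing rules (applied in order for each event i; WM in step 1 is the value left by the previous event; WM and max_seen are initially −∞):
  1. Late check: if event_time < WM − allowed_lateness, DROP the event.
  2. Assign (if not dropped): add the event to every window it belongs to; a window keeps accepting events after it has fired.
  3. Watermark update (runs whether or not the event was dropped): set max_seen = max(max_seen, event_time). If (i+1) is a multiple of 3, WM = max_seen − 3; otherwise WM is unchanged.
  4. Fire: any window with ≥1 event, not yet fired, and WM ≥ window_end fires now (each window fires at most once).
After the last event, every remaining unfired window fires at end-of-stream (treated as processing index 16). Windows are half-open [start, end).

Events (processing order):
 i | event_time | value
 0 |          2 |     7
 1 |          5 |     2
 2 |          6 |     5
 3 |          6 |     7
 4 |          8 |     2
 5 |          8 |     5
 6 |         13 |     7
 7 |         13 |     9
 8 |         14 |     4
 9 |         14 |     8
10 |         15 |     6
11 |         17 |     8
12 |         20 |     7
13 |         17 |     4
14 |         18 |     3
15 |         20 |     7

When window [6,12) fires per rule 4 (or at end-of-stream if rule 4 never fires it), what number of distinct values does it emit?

i=0 t=2 v=7: → [0,6); WM=−∞
i=1 t=5 v=2: → [0,6); WM=−∞
i=2 t=6 v=5: → [6,12); WM=3
i=3 t=6 v=7: → [6,12); WM=3
i=4 t=8 v=2: → [6,12); WM=3
i=5 t=8 v=5: → [6,12); WM=5
i=6 t=13 v=7: → [12,18); WM=5
i=7 t=13 v=9: → [12,18); WM=5
i=8 t=14 v=4: → [12,18); WM=11; [0,6) fires=2
i=9 t=14 v=8: → [12,18); WM=11
i=10 t=15 v=6: → [12,18); WM=11
i=11 t=17 v=8: → [12,18); WM=14; [6,12) fires=3
i=12 t=20 v=7: → [18,24); WM=14
i=13 t=17 v=4: → [12,18); WM=14
i=14 t=18 v=3: → [18,24); WM=17
i=15 t=20 v=7: → [18,24); WM=17

3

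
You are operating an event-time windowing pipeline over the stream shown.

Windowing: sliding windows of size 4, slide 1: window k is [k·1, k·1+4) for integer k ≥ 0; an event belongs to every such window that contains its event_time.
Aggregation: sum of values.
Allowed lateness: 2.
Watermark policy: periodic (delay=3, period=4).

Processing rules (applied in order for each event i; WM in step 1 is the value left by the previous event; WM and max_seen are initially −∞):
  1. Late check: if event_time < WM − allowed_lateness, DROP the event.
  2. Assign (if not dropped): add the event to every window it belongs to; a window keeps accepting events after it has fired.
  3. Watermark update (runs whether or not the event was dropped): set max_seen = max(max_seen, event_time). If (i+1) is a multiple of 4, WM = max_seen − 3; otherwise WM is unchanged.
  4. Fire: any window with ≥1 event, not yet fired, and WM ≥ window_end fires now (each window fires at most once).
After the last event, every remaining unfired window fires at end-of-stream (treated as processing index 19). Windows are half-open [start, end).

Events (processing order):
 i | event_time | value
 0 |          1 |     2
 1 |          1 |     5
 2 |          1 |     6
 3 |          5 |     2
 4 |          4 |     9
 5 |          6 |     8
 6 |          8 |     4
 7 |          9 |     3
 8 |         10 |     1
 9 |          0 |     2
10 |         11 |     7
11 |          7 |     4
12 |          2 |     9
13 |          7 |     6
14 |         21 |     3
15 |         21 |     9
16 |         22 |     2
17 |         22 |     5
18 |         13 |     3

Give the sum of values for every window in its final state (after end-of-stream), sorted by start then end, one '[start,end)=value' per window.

i=0 t=1 v=2: → [1,5),[0,4); WM=−∞
i=1 t=1 v=5: → [1,5),[0,4); WM=−∞
i=2 t=1 v=6: → [1,5),[0,4); WM=−∞
i=3 t=5 v=2: → [5,9),[4,8),[3,7),[2,6); WM=2
i=4 t=4 v=9: → [4,8),[3,7),[2,6),[1,5); WM=2
i=5 t=6 v=8: → [6,10),[5,9),[4,8),[3,7); WM=2
i=6 t=8 v=4: → [8,12),[7,11),[6,10),[5,9); WM=2
i=7 t=9 v=3: → [9,13),[8,12),[7,11),[6,10); WM=6; [0,4) fires=13 [1,5) fires=22 [2,6) fires=11
i=8 t=10 v=1: → [10,14),[9,13),[8,12),[7,11); WM=6
i=9 t=0 v=2: DROP (t<6-2); WM=6
i=10 t=11 v=7: → [11,15),[10,14),[9,13),[8,12); WM=6
i=11 t=7 v=4: → [7,11),[6,10),[5,9),[4,8); WM=8; [3,7) fires=19 [4,8) fires=23
i=12 t=2 v=9: DROP (t<8-2); WM=8
i=13 t=7 v=6: → [7,11),[6,10),[5,9),[4,8); WM=8
i=14 t=21 v=3: → [21,25),[20,24),[19,23),[18,22); WM=8
i=15 t=21 v=9: → [21,25),[20,24),[19,23),[18,22); WM=18; [5,9) fires=24 [6,10) fires=25 [7,11) fires=18 [8,12) fires=15 [9,13) fires=11 [10,14) fires=8 [11,15) fires=7
i=16 t=22 v=2: → [22,26),[21,25),[20,24),[19,23); WM=18
i=17 t=22 v=5: → [22,26),[21,25),[20,24),[19,23); WM=18
i=18 t=13 v=3: DROP (t<18-2); WM=18

[0,4)=13 [1,5)=22 [2,6)=11 [3,7)=19 [4,8)=29 [5,9)=24 [6,10)=25 [7,11)=18 [8,12)=15 [9,13)=11 [10,14)=8 [11,15)=7 [18,22)=12 [19,23)=19 [20,24)=19 [21,25)=19 [22,26)=7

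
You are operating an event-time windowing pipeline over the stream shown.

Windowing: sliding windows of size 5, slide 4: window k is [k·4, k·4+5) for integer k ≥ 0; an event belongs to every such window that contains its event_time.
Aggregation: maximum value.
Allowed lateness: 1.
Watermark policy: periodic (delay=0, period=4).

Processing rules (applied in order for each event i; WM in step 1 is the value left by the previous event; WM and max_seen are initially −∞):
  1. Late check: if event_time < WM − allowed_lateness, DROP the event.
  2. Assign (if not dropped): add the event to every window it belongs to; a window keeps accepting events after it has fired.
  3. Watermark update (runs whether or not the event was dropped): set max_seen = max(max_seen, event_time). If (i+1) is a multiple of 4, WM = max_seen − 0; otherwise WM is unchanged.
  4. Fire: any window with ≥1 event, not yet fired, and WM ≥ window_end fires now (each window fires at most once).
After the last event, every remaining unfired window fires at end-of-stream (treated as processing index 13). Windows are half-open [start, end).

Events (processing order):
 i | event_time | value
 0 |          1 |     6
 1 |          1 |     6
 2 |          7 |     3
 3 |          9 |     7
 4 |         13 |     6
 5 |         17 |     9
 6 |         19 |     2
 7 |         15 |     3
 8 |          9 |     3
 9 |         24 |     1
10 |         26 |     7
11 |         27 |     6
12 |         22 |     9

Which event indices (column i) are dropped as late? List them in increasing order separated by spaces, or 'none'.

i=0 t=1 v=6: → [0,5); WM=−∞
i=1 t=1 v=6: → [0,5); WM=−∞
i=2 t=7 v=3: → [4,9); WM=−∞
i=3 t=9 v=7: → [8,13); WM=9; [0,5) fires=6 [4,9) fires=3
i=4 t=13 v=6: → [12,17); WM=9
i=5 t=17 v=9: → [16,21); WM=9
i=6 t=19 v=2: → [16,21); WM=9
i=7 t=15 v=3: → [12,17); WM=19; [8,13) fires=7 [12,17) fires=6
i=8 t=9 v=3: DROP (t<19-1); WM=19
i=9 t=24 v=1: → [24,29),[20,25); WM=19
i=10 t=26 v=7: → [24,29); WM=19
i=11 t=27 v=6: → [24,29); WM=27; [16,21) fires=9 [20,25) fires=1
i=12 t=22 v=9: DROP (t<27-1); WM=27

8 12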